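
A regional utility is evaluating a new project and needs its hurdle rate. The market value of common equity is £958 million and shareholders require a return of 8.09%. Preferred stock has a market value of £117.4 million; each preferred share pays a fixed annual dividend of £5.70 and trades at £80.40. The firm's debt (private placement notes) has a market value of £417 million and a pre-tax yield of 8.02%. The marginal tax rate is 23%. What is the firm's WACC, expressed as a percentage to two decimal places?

Cost of preferred: Rp = 5.7 / 80.4 = 7.0896%.
Total capital V = 958 + 117.4 + 417 = 1492.4.
Equity: weight = 958/1492.4 = 0.6419; cost = 8.09%.
Preferred: weight = 117.4/1492.4 = 0.0787; cost = 7.0896%.
Private placement notes: weight = 417/1492.4 = 0.2794; after-tax cost = 8.02% × (1 − 23%) = 6.1754%.
WACC = 0.6419 × 8.0900% + 0.0787 × 7.0896% + 0.2794 × 6.1754% = 7.4763%.

7.48%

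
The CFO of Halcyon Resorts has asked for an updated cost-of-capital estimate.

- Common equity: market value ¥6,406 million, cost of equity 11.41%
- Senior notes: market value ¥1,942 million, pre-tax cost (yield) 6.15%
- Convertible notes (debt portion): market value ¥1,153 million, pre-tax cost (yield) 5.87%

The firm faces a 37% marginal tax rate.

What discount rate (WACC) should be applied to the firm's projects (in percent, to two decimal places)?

8.93%

Total capital V = 6406 + 1942 + 1153 = 9501.
Equity: weight = 6406/9501 = 0.6742; cost = 11.41%.
Senior notes: weight = 1942/9501 = 0.2044; after-tax cost = 6.15% × (1 − 37%) = 3.8745%.
Convertible notes (debt portion): weight = 1153/9501 = 0.1214; after-tax cost = 5.87% × (1 − 37%) = 3.6981%.
WACC = 0.6742 × 11.4100% + 0.2044 × 3.8745% + 0.1214 × 3.6981% = 8.9339%.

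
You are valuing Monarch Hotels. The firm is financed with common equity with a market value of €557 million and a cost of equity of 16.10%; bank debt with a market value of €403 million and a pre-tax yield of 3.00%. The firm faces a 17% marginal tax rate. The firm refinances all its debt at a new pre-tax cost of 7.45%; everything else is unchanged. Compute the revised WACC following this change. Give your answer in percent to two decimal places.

After the change:
Total capital V = 557 + 403 = 960.
Equity: weight = 557/960 = 0.5802; cost = 16.1%.
Bank debt: weight = 403/960 = 0.4198; after-tax cost = 7.45% × (1 − 17%) = 6.1835%.
WACC = 0.5802 × 16.1000% + 0.4198 × 6.1835% = 11.9371%.

11.94%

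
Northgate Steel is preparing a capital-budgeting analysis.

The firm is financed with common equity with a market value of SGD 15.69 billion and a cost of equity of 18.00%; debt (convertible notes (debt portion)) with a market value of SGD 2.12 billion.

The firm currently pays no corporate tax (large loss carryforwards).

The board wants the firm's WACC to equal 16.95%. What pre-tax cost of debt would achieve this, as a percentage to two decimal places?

9.18%

Total capital V = 15.69 + 2.12 = 17.81.
Equity weight = 15.69/17.81 = 0.8810.
Convertible notes (debt portion) weight = 2.12/17.81 = 0.1190.
Equity contribution = 0.8810 × 18% = 15.8574%.
Remaining for debt = 16.95% − 15.8574% = 1.0926%.
Rd × (1 − 0%) × 0.1190 = 1.0926%  ⇒  Rd = 9.1790%.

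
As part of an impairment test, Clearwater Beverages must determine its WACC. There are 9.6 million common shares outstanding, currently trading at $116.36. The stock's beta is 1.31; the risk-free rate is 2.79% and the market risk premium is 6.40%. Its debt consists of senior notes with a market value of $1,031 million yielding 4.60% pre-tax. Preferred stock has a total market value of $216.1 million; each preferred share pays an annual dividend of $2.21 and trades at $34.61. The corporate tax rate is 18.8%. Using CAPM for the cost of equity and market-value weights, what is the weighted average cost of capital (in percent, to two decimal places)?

7.49%

Cost of equity via CAPM: Re = 2.79% + 1.31 × 6.4% = 11.1740%.
Cost of preferred: Rp = 2.21 / 34.61 = 6.3854%.
Market value of equity E = 116.36 × 9.6m = 1117.056m.
Total capital V = 1117.056 + 216.1 + 1031 = 2364.156.
Equity: weight = 1117.056/2364.156 = 0.4725; cost = 11.174%.
Preferred: weight = 216.1/2364.156 = 0.0914; cost = 6.3854%.
Senior notes: weight = 1031/2364.156 = 0.4361; after-tax cost = 4.6% × (1 − 18.8%) = 3.7352%.
WACC = 0.4725 × 11.1740% + 0.0914 × 6.3854% + 0.4361 × 3.7352% = 7.4923%.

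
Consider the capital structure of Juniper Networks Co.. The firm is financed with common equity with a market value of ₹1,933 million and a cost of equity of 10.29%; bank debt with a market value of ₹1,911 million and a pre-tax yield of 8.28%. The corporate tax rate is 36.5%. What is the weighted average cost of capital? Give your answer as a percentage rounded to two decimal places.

7.79%

Total capital V = 1933 + 1911 = 3844.
Equity: weight = 1933/3844 = 0.5029; cost = 10.29%.
Bank debt: weight = 1911/3844 = 0.4971; after-tax cost = 8.28% × (1 − 36.5%) = 5.2578%.
WACC = 0.5029 × 10.2900% + 0.4971 × 5.2578% = 7.7883%.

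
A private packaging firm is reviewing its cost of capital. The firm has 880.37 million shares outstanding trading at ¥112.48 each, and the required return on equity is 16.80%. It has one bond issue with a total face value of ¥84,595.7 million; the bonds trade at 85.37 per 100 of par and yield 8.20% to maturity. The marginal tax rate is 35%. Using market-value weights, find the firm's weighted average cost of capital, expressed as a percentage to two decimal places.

Market value of equity E = 112.48 × 880.37m = 99024.0176m. Market value of debt D = 84595.7m × 85.37/100 = 72219.34909m.
Total capital V = 99024.0176 + 72219.34909 = 171243.36669.
Equity: weight = 99024.0176/171243.36669 = 0.5783; cost = 16.8%.
Bonds outstanding: weight = 72219.34909/171243.36669 = 0.4217; after-tax cost = 8.2% × (1 − 35%) = 5.3300%.
WACC = 0.5783 × 16.8000% + 0.4217 × 5.3300% = 11.9627%.

11.96%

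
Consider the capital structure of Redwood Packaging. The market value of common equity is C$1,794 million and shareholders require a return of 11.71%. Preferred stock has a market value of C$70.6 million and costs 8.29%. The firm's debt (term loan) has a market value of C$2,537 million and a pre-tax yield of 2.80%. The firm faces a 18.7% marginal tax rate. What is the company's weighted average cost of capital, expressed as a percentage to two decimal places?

6.22%

Total capital V = 1794 + 70.6 + 2537 = 4401.6.
Equity: weight = 1794/4401.6 = 0.4076; cost = 11.71%.
Preferred: weight = 70.6/4401.6 = 0.0160; cost = 8.29%.
Term loan: weight = 2537/4401.6 = 0.5764; after-tax cost = 2.8% × (1 − 18.7%) = 2.2764%.
WACC = 0.4076 × 11.7100% + 0.0160 × 8.2900% + 0.5764 × 2.2764% = 6.2178%.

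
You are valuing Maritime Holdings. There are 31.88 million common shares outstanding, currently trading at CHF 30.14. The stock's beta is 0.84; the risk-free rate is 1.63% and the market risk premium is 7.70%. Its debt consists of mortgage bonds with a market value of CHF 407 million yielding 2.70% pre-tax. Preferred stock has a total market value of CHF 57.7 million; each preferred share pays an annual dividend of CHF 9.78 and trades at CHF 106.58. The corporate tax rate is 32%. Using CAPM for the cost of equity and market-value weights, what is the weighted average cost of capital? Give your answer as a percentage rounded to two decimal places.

Cost of equity via CAPM: Re = 1.63% + 0.84 × 7.7% = 8.0980%.
Cost of preferred: Rp = 9.78 / 106.58 = 9.1762%.
Market value of equity E = 30.14 × 31.88m = 960.8632m.
Total capital V = 960.8632 + 57.7 + 407 = 1425.5632.
Equity: weight = 960.8632/1425.5632 = 0.6740; cost = 8.098%.
Preferred: weight = 57.7/1425.5632 = 0.0405; cost = 9.1762%.
Mortgage bonds: weight = 407/1425.5632 = 0.2855; after-tax cost = 2.7% × (1 − 32%) = 1.8360%.
WACC = 0.6740 × 8.0980% + 0.0405 × 9.1762% + 0.2855 × 1.8360% = 6.3538%.

6.35%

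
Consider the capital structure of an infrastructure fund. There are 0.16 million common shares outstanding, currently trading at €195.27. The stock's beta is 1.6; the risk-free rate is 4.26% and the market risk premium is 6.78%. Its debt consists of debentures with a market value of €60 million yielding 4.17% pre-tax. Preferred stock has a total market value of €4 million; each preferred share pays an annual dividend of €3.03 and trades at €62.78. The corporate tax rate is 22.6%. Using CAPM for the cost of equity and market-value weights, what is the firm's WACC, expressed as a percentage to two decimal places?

Cost of equity via CAPM: Re = 4.26% + 1.6 × 6.78% = 15.1080%.
Cost of preferred: Rp = 3.03 / 62.78 = 4.8264%.
Market value of equity E = 195.27 × 0.16m = 31.2432m.
Total capital V = 31.2432 + 4 + 60 = 95.2432.
Equity: weight = 31.2432/95.2432 = 0.3280; cost = 15.108%.
Preferred: weight = 4/95.2432 = 0.0420; cost = 4.8264%.
Debentures: weight = 60/95.2432 = 0.6300; after-tax cost = 4.17% × (1 − 22.6%) = 3.2276%.
WACC = 0.3280 × 15.1080% + 0.0420 × 4.8264% + 0.6300 × 3.2276% = 7.1919%.

7.19%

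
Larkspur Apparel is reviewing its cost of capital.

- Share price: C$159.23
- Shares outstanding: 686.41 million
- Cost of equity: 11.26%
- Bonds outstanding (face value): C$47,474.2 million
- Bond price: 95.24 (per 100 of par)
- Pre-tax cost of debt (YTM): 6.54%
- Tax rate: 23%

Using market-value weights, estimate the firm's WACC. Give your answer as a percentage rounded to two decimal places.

Market value of equity E = 159.23 × 686.41m = 109297.0643m. Market value of debt D = 47474.2m × 95.24/100 = 45214.42808m.
Total capital V = 109297.0643 + 45214.42808 = 154511.49238.
Equity: weight = 109297.0643/154511.49238 = 0.7074; cost = 11.26%.
Bonds outstanding: weight = 45214.42808/154511.49238 = 0.2926; after-tax cost = 6.54% × (1 − 23%) = 5.0358%.
WACC = 0.7074 × 11.2600% + 0.2926 × 5.0358% = 9.4386%.

9.44%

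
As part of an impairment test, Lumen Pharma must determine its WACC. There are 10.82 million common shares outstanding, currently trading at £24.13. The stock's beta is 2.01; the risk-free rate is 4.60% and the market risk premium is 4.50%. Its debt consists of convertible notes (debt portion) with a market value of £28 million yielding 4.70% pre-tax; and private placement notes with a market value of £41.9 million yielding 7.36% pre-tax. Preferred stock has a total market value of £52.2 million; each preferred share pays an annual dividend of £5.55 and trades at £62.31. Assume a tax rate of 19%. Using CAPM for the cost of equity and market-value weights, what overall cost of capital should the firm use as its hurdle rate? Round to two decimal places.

11.44%

Cost of equity via CAPM: Re = 4.6% + 2.01 × 4.5% = 13.6450%.
Cost of preferred: Rp = 5.55 / 62.31 = 8.9071%.
Market value of equity E = 24.13 × 10.82m = 261.0866m.
Total capital V = 261.0866 + 52.2 + 28 + 41.9 = 383.1866.
Equity: weight = 261.0866/383.1866 = 0.6814; cost = 13.645%.
Preferred: weight = 52.2/383.1866 = 0.1362; cost = 8.9071%.
Convertible notes (debt portion): weight = 28/383.1866 = 0.0731; after-tax cost = 4.7% × (1 − 19%) = 3.8070%.
Private placement notes: weight = 41.9/383.1866 = 0.1093; after-tax cost = 7.36% × (1 − 19%) = 5.9616%.
WACC = 0.6814 × 13.6450% + 0.1362 × 8.9071% + 0.0731 × 3.8070% + 0.1093 × 5.9616% = 11.4405%.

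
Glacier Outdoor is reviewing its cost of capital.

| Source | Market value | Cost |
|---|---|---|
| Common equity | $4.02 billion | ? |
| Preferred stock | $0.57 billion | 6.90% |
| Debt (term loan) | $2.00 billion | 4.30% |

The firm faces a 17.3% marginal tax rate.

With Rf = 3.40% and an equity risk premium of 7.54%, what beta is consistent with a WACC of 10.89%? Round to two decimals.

Total capital V = 4.02 + 0.57 + 2 = 6.59.
Equity weight = 4.02/6.59 = 0.6100.
Preferred weight = 0.57/6.59 = 0.0865.
Term loan weight = 2/6.59 = 0.3035.
Debt contribution = 0.3035 × 4.3% × (1 − 17.3%) = 1.0792%.
Preferred contribution = 0.0865 × 6.9% = 0.5968%.
Required equity contribution = 10.89% − 1.6761% = 9.2139%  ⇒  Re = 15.1045%.
CAPM: 15.1045% = 3.4% + β × 7.54%  ⇒  β = 1.5523.

1.55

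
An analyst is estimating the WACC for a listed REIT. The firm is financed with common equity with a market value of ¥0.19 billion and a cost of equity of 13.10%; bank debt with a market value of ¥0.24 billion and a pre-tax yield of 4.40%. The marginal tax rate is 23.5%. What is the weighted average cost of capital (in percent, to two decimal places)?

7.67%

Total capital V = 0.19 + 0.24 = 0.43.
Equity: weight = 0.19/0.43 = 0.4419; cost = 13.1%.
Bank debt: weight = 0.24/0.43 = 0.5581; after-tax cost = 4.4% × (1 − 23.5%) = 3.3660%.
WACC = 0.4419 × 13.1000% + 0.5581 × 3.3660% = 7.6671%.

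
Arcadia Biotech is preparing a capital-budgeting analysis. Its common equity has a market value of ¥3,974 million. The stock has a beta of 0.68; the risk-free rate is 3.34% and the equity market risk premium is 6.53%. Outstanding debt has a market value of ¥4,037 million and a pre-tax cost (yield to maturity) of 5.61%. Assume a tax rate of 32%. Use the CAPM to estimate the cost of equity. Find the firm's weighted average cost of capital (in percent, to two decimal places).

5.78%

Cost of equity via CAPM: Re = 3.34% + 0.68 × 6.53% = 7.7804%.
Total capital V = 3974 + 4037 = 8011.
Equity: weight = 3974/8011 = 0.4961; cost = 7.7804%.
Debt: weight = 4037/8011 = 0.5039; after-tax cost = 5.61% × (1 − 32%) = 3.8148%.
WACC = 0.4961 × 7.7804% + 0.5039 × 3.8148% = 5.7820%.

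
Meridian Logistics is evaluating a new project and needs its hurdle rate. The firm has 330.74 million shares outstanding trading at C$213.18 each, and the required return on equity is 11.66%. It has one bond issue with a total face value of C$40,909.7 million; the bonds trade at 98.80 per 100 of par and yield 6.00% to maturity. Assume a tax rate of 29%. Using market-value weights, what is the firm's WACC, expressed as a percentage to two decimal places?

8.96%

Market value of equity E = 213.18 × 330.74m = 70507.1532m. Market value of debt D = 40909.7m × 98.8/100 = 40418.7836m.
Total capital V = 70507.1532 + 40418.7836 = 110925.9368.
Equity: weight = 70507.1532/110925.9368 = 0.6356; cost = 11.66%.
Bonds outstanding: weight = 40418.7836/110925.9368 = 0.3644; after-tax cost = 6% × (1 − 29%) = 4.2600%.
WACC = 0.6356 × 11.6600% + 0.3644 × 4.2600% = 8.9636%.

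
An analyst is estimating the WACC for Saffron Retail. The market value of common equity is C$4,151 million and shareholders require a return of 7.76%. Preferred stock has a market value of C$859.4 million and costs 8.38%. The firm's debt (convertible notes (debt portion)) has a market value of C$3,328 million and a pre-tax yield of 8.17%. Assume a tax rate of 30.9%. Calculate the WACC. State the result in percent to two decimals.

Total capital V = 4151 + 859.4 + 3328 = 8338.4.
Equity: weight = 4151/8338.4 = 0.4978; cost = 7.76%.
Preferred: weight = 859.4/8338.4 = 0.1031; cost = 8.38%.
Convertible notes (debt portion): weight = 3328/8338.4 = 0.3991; after-tax cost = 8.17% × (1 − 30.9%) = 5.6455%.
WACC = 0.4978 × 7.7600% + 0.1031 × 8.3800% + 0.3991 × 5.6455% = 6.9800%.

6.98%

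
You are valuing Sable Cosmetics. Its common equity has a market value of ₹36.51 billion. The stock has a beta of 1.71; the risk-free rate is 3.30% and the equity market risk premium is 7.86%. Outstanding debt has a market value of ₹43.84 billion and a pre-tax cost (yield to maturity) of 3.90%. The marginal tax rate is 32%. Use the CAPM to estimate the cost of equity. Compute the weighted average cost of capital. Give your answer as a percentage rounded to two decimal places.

Cost of equity via CAPM: Re = 3.3% + 1.71 × 7.86% = 16.7406%.
Total capital V = 36.51 + 43.84 = 80.35.
Equity: weight = 36.51/80.35 = 0.4544; cost = 16.7406%.
Debt: weight = 43.84/80.35 = 0.5456; after-tax cost = 3.9% × (1 − 32%) = 2.6520%.
WACC = 0.4544 × 16.7406% + 0.5456 × 2.6520% = 9.0537%.

9.05%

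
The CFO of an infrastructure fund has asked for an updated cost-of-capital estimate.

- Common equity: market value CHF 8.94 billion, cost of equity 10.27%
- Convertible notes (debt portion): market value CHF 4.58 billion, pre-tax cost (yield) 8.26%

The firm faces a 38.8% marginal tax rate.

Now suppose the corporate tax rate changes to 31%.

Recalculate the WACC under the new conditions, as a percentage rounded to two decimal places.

8.72%

After the change:
Total capital V = 8.94 + 4.58 = 13.52.
Equity: weight = 8.94/13.52 = 0.6612; cost = 10.27%.
Convertible notes (debt portion): weight = 4.58/13.52 = 0.3388; after-tax cost = 8.26% × (1 − 31%) = 5.6994%.
WACC = 0.6612 × 10.2700% + 0.3388 × 5.6994% = 8.7217%.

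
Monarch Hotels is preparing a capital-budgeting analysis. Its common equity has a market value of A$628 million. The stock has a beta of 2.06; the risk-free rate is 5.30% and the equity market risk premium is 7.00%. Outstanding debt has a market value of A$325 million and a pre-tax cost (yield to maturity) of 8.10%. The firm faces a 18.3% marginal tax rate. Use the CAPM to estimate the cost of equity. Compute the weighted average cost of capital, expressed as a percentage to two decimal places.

15.25%

Cost of equity via CAPM: Re = 5.3% + 2.06 × 7.0% = 19.7200%.
Total capital V = 628 + 325 = 953.
Equity: weight = 628/953 = 0.6590; cost = 19.72%.
Debt: weight = 325/953 = 0.3410; after-tax cost = 8.1% × (1 − 18.3%) = 6.6177%.
WACC = 0.6590 × 19.7200% + 0.3410 × 6.6177% = 15.2517%.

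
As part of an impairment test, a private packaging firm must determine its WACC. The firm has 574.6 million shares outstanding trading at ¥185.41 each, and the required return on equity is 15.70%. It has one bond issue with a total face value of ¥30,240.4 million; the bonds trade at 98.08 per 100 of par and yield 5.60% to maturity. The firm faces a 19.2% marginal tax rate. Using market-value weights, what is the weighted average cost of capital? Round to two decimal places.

13.27%

Market value of equity E = 185.41 × 574.6m = 106536.586m. Market value of debt D = 30240.4m × 98.08/100 = 29659.78432m.
Total capital V = 106536.586 + 29659.78432 = 136196.37032.
Equity: weight = 106536.586/136196.37032 = 0.7822; cost = 15.7%.
Bonds outstanding: weight = 29659.78432/136196.37032 = 0.2178; after-tax cost = 5.6% × (1 − 19.2%) = 4.5248%.
WACC = 0.7822 × 15.7000% + 0.2178 × 4.5248% = 13.2664%.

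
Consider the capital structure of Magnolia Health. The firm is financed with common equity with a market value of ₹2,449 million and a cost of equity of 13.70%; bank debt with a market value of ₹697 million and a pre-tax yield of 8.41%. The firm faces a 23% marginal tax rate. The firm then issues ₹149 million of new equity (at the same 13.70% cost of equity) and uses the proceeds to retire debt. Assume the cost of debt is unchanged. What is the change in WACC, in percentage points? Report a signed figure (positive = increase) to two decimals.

+0.34 pp

Current WACC:
Total capital V = 2449 + 697 = 3146.
Equity: weight = 2449/3146 = 0.7784; cost = 13.7%.
Bank debt: weight = 697/3146 = 0.2216; after-tax cost = 8.41% × (1 − 23%) = 6.4757%.
WACC = 0.7784 × 13.7000% + 0.2216 × 6.4757% = 12.0994%.
After the change:
Total capital V = 2598 + 548 = 3146.
Equity: weight = 2598/3146 = 0.8258; cost = 13.7%.
Bank debt: weight = 548/3146 = 0.1742; after-tax cost = 8.41% × (1 − 23%) = 6.4757%.
WACC = 0.8258 × 13.7000% + 0.1742 × 6.4757% = 12.4416%.
Change in WACC = 12.4416% − 12.0994% = 0.3422 pp.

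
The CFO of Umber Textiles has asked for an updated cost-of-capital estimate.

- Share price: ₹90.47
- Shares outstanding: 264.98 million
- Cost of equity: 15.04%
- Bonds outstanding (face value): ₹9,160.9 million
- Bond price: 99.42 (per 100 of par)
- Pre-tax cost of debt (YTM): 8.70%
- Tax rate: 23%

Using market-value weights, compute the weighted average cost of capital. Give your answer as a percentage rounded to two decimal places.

Market value of equity E = 90.47 × 264.98m = 23972.7406m. Market value of debt D = 9160.9m × 99.42/100 = 9107.76678m.
Total capital V = 23972.7406 + 9107.76678 = 33080.50738.
Equity: weight = 23972.7406/33080.50738 = 0.7247; cost = 15.04%.
Bonds outstanding: weight = 9107.76678/33080.50738 = 0.2753; after-tax cost = 8.7% × (1 − 23%) = 6.6990%.
WACC = 0.7247 × 15.0400% + 0.2753 × 6.6990% = 12.7435%.

12.74%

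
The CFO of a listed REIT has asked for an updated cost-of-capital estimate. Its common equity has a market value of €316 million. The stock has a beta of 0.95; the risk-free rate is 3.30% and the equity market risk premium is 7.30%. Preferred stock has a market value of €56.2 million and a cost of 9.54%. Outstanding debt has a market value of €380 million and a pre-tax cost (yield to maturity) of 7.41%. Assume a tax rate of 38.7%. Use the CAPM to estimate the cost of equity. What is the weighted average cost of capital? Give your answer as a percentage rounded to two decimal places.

7.31%

Cost of equity via CAPM: Re = 3.3% + 0.95 × 7.3% = 10.2350%.
Total capital V = 316 + 56.2 + 380 = 752.2.
Equity: weight = 316/752.2 = 0.4201; cost = 10.235%.
Preferred: weight = 56.2/752.2 = 0.0747; cost = 9.54%.
Debt: weight = 380/752.2 = 0.5052; after-tax cost = 7.41% × (1 − 38.7%) = 4.5423%.
WACC = 0.4201 × 10.2350% + 0.0747 × 9.5400% + 0.5052 × 4.5423% = 7.3072%.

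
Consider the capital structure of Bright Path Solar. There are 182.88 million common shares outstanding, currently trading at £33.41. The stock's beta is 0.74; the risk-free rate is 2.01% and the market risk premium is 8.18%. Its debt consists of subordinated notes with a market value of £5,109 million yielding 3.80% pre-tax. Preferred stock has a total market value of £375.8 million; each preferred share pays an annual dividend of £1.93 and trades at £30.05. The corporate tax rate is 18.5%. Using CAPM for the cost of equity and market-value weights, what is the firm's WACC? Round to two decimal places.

5.82%

Cost of equity via CAPM: Re = 2.01% + 0.74 × 8.18% = 8.0632%.
Cost of preferred: Rp = 1.93 / 30.05 = 6.4226%.
Market value of equity E = 33.41 × 182.88m = 6110.0208m.
Total capital V = 6110.0208 + 375.8 + 5109 = 11594.8208.
Equity: weight = 6110.0208/11594.8208 = 0.5270; cost = 8.0632%.
Preferred: weight = 375.8/11594.8208 = 0.0324; cost = 6.4226%.
Subordinated notes: weight = 5109/11594.8208 = 0.4406; after-tax cost = 3.8% × (1 − 18.5%) = 3.0970%.
WACC = 0.5270 × 8.0632% + 0.0324 × 6.4226% + 0.4406 × 3.0970% = 5.8218%.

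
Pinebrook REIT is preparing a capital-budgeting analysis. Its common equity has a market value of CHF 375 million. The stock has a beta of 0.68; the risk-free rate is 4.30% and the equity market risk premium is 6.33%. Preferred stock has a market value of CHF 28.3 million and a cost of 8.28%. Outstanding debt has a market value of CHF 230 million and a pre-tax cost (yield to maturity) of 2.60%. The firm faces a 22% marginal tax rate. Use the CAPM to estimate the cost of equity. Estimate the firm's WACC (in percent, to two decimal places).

6.20%

Cost of equity via CAPM: Re = 4.3% + 0.68 × 6.33% = 8.6044%.
Total capital V = 375 + 28.3 + 230 = 633.3.
Equity: weight = 375/633.3 = 0.5921; cost = 8.6044%.
Preferred: weight = 28.3/633.3 = 0.0447; cost = 8.28%.
Debt: weight = 230/633.3 = 0.3632; after-tax cost = 2.6% × (1 − 22%) = 2.0280%.
WACC = 0.5921 × 8.6044% + 0.0447 × 8.2800% + 0.3632 × 2.0280% = 6.2015%.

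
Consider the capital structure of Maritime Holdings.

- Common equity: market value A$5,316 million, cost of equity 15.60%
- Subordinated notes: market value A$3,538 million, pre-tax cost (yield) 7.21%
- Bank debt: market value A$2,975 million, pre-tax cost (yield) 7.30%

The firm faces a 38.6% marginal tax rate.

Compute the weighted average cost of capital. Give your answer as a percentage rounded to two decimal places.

Total capital V = 5316 + 3538 + 2975 = 11829.
Equity: weight = 5316/11829 = 0.4494; cost = 15.6%.
Subordinated notes: weight = 3538/11829 = 0.2991; after-tax cost = 7.21% × (1 − 38.6%) = 4.4269%.
Bank debt: weight = 2975/11829 = 0.2515; after-tax cost = 7.3% × (1 − 38.6%) = 4.4822%.
WACC = 0.4494 × 15.6000% + 0.2991 × 4.4269% + 0.2515 × 4.4822% = 9.4621%.

9.46%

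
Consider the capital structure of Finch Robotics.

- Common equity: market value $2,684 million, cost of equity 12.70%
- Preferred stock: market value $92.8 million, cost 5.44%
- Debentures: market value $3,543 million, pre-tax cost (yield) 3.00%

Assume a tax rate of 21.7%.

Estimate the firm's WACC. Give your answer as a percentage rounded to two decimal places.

6.79%

Total capital V = 2684 + 92.8 + 3543 = 6319.8.
Equity: weight = 2684/6319.8 = 0.4247; cost = 12.7%.
Preferred: weight = 92.8/6319.8 = 0.0147; cost = 5.44%.
Debentures: weight = 3543/6319.8 = 0.5606; after-tax cost = 3% × (1 − 21.7%) = 2.3490%.
WACC = 0.4247 × 12.7000% + 0.0147 × 5.4400% + 0.5606 × 2.3490% = 6.7904%.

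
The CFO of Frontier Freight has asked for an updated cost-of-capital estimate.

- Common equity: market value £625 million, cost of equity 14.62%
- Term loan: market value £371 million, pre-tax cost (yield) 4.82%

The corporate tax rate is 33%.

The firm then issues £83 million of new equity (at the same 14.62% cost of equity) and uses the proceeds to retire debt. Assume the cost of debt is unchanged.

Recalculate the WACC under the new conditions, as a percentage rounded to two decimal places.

After the change:
Total capital V = 708 + 288 = 996.
Equity: weight = 708/996 = 0.7108; cost = 14.62%.
Term loan: weight = 288/996 = 0.2892; after-tax cost = 4.82% × (1 − 33%) = 3.2294%.
WACC = 0.7108 × 14.6200% + 0.2892 × 3.2294% = 11.3263%.

11.33%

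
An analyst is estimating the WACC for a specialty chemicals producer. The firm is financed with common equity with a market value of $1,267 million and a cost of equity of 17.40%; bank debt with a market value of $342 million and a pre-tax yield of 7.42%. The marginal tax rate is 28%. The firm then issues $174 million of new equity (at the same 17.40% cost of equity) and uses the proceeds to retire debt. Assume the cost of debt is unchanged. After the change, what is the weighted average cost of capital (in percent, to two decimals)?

16.14%

After the change:
Total capital V = 1441 + 168 = 1609.
Equity: weight = 1441/1609 = 0.8956; cost = 17.4%.
Bank debt: weight = 168/1609 = 0.1044; after-tax cost = 7.42% × (1 − 28%) = 5.3424%.
WACC = 0.8956 × 17.4000% + 0.1044 × 5.3424% = 16.1410%.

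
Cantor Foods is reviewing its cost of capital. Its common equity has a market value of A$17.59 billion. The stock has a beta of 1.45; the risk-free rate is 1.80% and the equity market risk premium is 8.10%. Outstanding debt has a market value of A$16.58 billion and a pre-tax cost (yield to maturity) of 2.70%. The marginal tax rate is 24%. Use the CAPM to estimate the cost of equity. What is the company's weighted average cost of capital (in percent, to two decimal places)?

Cost of equity via CAPM: Re = 1.8% + 1.45 × 8.1% = 13.5450%.
Total capital V = 17.59 + 16.58 = 34.17.
Equity: weight = 17.59/34.17 = 0.5148; cost = 13.545%.
Debt: weight = 16.58/34.17 = 0.4852; after-tax cost = 2.7% × (1 − 24%) = 2.0520%.
WACC = 0.5148 × 13.5450% + 0.4852 × 2.0520% = 7.9684%.

7.97%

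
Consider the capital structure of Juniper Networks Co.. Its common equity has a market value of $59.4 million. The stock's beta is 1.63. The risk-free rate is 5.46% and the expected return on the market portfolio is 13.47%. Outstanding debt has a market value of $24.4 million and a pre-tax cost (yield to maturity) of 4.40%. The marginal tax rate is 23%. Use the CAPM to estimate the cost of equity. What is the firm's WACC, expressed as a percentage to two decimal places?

Market risk premium = 13.47% − 5.46% = 8.01%.
Cost of equity via CAPM: Re = 5.46% + 1.63 × 8.01% = 18.5163%.
Total capital V = 59.4 + 24.4 = 83.8.
Equity: weight = 59.4/83.8 = 0.7088; cost = 18.5163%.
Debt: weight = 24.4/83.8 = 0.2912; after-tax cost = 4.4% × (1 − 23%) = 3.3880%.
WACC = 0.7088 × 18.5163% + 0.2912 × 3.3880% = 14.1114%.

14.11%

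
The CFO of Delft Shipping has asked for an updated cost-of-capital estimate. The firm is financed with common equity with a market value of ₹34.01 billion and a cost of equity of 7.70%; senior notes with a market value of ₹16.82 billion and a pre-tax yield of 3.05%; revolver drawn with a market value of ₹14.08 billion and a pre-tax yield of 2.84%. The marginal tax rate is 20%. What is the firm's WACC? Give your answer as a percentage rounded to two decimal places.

5.16%

Total capital V = 34.01 + 16.82 + 14.08 = 64.91.
Equity: weight = 34.01/64.91 = 0.5240; cost = 7.7%.
Senior notes: weight = 16.82/64.91 = 0.2591; after-tax cost = 3.05% × (1 − 20%) = 2.4400%.
Revolver drawn: weight = 14.08/64.91 = 0.2169; after-tax cost = 2.84% × (1 − 20%) = 2.2720%.
WACC = 0.5240 × 7.7000% + 0.2591 × 2.4400% + 0.2169 × 2.2720% = 5.1596%.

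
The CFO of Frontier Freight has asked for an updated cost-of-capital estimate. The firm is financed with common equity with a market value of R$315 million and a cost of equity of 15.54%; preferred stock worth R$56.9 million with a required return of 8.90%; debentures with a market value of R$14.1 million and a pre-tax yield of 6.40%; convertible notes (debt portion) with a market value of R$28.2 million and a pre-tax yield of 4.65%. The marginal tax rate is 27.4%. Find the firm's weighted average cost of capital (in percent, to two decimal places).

13.43%

Total capital V = 315 + 56.9 + 14.1 + 28.2 = 414.2.
Equity: weight = 315/414.2 = 0.7605; cost = 15.54%.
Preferred: weight = 56.9/414.2 = 0.1374; cost = 8.9%.
Debentures: weight = 14.1/414.2 = 0.0340; after-tax cost = 6.4% × (1 − 27.4%) = 4.6464%.
Convertible notes (debt portion): weight = 28.2/414.2 = 0.0681; after-tax cost = 4.65% × (1 − 27.4%) = 3.3759%.
WACC = 0.7605 × 15.5400% + 0.1374 × 8.9000% + 0.0340 × 4.6464% + 0.0681 × 3.3759% = 13.4288%.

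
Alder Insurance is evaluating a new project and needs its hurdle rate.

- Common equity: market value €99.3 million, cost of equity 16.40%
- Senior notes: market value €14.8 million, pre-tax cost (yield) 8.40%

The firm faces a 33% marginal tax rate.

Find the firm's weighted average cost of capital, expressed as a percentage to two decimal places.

Total capital V = 99.3 + 14.8 = 114.1.
Equity: weight = 99.3/114.1 = 0.8703; cost = 16.4%.
Senior notes: weight = 14.8/114.1 = 0.1297; after-tax cost = 8.4% × (1 − 33%) = 5.6280%.
WACC = 0.8703 × 16.4000% + 0.1297 × 5.6280% = 15.0028%.

15.00%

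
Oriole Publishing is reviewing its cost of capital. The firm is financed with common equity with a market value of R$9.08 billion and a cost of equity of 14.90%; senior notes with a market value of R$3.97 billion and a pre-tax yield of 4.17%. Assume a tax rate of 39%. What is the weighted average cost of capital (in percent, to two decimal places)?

11.14%

Total capital V = 9.08 + 3.97 = 13.05.
Equity: weight = 9.08/13.05 = 0.6958; cost = 14.9%.
Senior notes: weight = 3.97/13.05 = 0.3042; after-tax cost = 4.17% × (1 − 39%) = 2.5437%.
WACC = 0.6958 × 14.9000% + 0.3042 × 2.5437% = 11.1410%.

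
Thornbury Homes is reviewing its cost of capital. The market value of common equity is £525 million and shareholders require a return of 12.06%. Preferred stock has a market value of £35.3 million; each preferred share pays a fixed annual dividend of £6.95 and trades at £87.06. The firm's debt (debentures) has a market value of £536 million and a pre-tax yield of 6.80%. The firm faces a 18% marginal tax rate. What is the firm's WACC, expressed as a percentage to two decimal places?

8.76%

Cost of preferred: Rp = 6.95 / 87.06 = 7.9830%.
Total capital V = 525 + 35.3 + 536 = 1096.3.
Equity: weight = 525/1096.3 = 0.4789; cost = 12.06%.
Preferred: weight = 35.3/1096.3 = 0.0322; cost = 7.983%.
Debentures: weight = 536/1096.3 = 0.4889; after-tax cost = 6.8% × (1 − 18%) = 5.5760%.
WACC = 0.4789 × 12.0600% + 0.0322 × 7.9830% + 0.4889 × 5.5760% = 8.7586%.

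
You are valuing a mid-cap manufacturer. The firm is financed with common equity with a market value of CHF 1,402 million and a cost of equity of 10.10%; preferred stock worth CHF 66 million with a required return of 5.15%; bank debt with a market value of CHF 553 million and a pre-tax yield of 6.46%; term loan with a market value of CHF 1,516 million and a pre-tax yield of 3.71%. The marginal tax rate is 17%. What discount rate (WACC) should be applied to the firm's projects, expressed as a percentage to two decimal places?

Total capital V = 1402 + 66 + 553 + 1516 = 3537.
Equity: weight = 1402/3537 = 0.3964; cost = 10.1%.
Preferred: weight = 66/3537 = 0.0187; cost = 5.15%.
Bank debt: weight = 553/3537 = 0.1563; after-tax cost = 6.46% × (1 − 17%) = 5.3618%.
Term loan: weight = 1516/3537 = 0.4286; after-tax cost = 3.71% × (1 − 17%) = 3.0793%.
WACC = 0.3964 × 10.1000% + 0.0187 × 5.1500% + 0.1563 × 5.3618% + 0.4286 × 3.0793% = 6.2577%.

6.26%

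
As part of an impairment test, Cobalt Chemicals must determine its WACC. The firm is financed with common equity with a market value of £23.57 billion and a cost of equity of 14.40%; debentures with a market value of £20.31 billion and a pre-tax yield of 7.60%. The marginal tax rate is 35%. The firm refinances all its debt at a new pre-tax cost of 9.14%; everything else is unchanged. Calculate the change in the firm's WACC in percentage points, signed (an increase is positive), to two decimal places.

Current WACC:
Total capital V = 23.57 + 20.31 = 43.88.
Equity: weight = 23.57/43.88 = 0.5371; cost = 14.4%.
Debentures: weight = 20.31/43.88 = 0.4629; after-tax cost = 7.6% × (1 − 35%) = 4.9400%.
WACC = 0.5371 × 14.4000% + 0.4629 × 4.9400% = 10.0214%.
After the change:
Total capital V = 23.57 + 20.31 = 43.88.
Equity: weight = 23.57/43.88 = 0.5371; cost = 14.4%.
Debentures: weight = 20.31/43.88 = 0.4629; after-tax cost = 9.14% × (1 − 35%) = 5.9410%.
WACC = 0.5371 × 14.4000% + 0.4629 × 5.9410% = 10.4847%.
Change in WACC = 10.4847% − 10.0214% = 0.4633 pp.

+0.46 pp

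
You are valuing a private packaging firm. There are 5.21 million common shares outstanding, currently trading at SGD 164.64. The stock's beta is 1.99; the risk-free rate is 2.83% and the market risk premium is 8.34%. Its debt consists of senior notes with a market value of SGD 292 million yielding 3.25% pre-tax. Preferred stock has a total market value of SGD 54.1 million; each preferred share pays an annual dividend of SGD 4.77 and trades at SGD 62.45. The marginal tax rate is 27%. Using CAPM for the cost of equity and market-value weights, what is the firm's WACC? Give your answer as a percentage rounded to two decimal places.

14.76%

Cost of equity via CAPM: Re = 2.83% + 1.99 × 8.34% = 19.4266%.
Cost of preferred: Rp = 4.77 / 62.45 = 7.6381%.
Market value of equity E = 164.64 × 5.21m = 857.7744m.
Total capital V = 857.7744 + 54.1 + 292 = 1203.8744.
Equity: weight = 857.7744/1203.8744 = 0.7125; cost = 19.4266%.
Preferred: weight = 54.1/1203.8744 = 0.0449; cost = 7.6381%.
Senior notes: weight = 292/1203.8744 = 0.2426; after-tax cost = 3.25% × (1 − 27%) = 2.3725%.
WACC = 0.7125 × 19.4266% + 0.0449 × 7.6381% + 0.2426 × 2.3725% = 14.7604%.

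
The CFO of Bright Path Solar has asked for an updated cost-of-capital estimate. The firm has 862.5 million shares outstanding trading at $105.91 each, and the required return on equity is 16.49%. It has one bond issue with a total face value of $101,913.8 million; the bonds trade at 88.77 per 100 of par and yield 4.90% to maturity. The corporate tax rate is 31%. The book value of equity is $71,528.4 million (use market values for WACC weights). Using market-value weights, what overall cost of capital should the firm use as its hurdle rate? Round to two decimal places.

9.97%

Market value of equity E = 105.91 × 862.5m = 91347.375m. Market value of debt D = 101913.8m × 88.77/100 = 90468.88026m.
Total capital V = 91347.375 + 90468.88026 = 181816.25526.
Equity: weight = 91347.375/181816.25526 = 0.5024; cost = 16.49%.
Bonds outstanding: weight = 90468.88026/181816.25526 = 0.4976; after-tax cost = 4.9% × (1 − 31%) = 3.3810%.
WACC = 0.5024 × 16.4900% + 0.4976 × 3.3810% = 9.9672%.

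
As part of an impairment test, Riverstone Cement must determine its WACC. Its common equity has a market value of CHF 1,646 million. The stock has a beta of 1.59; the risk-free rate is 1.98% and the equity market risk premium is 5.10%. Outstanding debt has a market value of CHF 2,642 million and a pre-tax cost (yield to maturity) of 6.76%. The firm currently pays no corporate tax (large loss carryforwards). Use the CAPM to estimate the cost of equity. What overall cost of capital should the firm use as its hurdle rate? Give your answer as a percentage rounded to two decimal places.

Cost of equity via CAPM: Re = 1.98% + 1.59 × 5.1% = 10.0890%.
Total capital V = 1646 + 2642 = 4288.
Equity: weight = 1646/4288 = 0.3839; cost = 10.089%.
Debt: weight = 2642/4288 = 0.6161; after-tax cost = 6.76% × (1 − 0%) = 6.7600%.
WACC = 0.3839 × 10.0890% + 0.6161 × 6.7600% = 8.0379%.

8.04%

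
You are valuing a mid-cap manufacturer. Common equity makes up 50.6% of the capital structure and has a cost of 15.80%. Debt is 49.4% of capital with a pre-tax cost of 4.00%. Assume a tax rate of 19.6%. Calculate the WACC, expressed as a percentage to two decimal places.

9.58%

After-tax cost of debt = 4% × (1 − 19.6%) = 3.2160%.
WACC = 0.506 × 15.8000% + 0.494 × 3.2160% = 9.5835%.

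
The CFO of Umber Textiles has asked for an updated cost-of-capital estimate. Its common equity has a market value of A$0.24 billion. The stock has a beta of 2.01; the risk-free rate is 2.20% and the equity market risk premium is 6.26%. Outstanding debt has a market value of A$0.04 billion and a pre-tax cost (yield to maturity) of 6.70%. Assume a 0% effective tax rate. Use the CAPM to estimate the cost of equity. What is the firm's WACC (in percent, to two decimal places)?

13.63%

Cost of equity via CAPM: Re = 2.2% + 2.01 × 6.26% = 14.7826%.
Total capital V = 0.24 + 0.04 = 0.28.
Equity: weight = 0.24/0.28 = 0.8571; cost = 14.7826%.
Debt: weight = 0.04/0.28 = 0.1429; after-tax cost = 6.7% × (1 − 0%) = 6.7000%.
WACC = 0.8571 × 14.7826% + 0.1429 × 6.7000% = 13.6279%.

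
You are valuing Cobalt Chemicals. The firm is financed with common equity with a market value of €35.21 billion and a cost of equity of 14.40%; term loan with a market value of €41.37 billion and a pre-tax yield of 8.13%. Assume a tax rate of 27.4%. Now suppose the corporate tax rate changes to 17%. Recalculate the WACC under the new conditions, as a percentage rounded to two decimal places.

After the change:
Total capital V = 35.21 + 41.37 = 76.58.
Equity: weight = 35.21/76.58 = 0.4598; cost = 14.4%.
Term loan: weight = 41.37/76.58 = 0.5402; after-tax cost = 8.13% × (1 − 17%) = 6.7479%.
WACC = 0.4598 × 14.4000% + 0.5402 × 6.7479% = 10.2662%.

10.27%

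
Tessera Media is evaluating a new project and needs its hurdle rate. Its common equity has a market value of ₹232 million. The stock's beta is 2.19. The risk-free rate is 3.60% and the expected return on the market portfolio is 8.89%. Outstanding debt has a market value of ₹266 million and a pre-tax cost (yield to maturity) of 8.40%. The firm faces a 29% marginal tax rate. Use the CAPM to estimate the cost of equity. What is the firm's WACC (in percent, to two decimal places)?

Market risk premium = 8.89% − 3.6% = 5.29%.
Cost of equity via CAPM: Re = 3.6% + 2.19 × 5.29% = 15.1851%.
Total capital V = 232 + 266 = 498.
Equity: weight = 232/498 = 0.4659; cost = 15.1851%.
Debt: weight = 266/498 = 0.5341; after-tax cost = 8.4% × (1 − 29%) = 5.9640%.
WACC = 0.4659 × 15.1851% + 0.5341 × 5.9640% = 10.2598%.

10.26%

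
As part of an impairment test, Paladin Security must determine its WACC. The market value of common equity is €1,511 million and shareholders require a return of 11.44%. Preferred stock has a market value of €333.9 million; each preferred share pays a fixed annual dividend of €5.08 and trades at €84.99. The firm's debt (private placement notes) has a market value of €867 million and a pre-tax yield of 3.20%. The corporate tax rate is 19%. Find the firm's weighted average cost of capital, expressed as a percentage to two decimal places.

7.94%

Cost of preferred: Rp = 5.08 / 84.99 = 5.9772%.
Total capital V = 1511 + 333.9 + 867 = 2711.9.
Equity: weight = 1511/2711.9 = 0.5572; cost = 11.44%.
Preferred: weight = 333.9/2711.9 = 0.1231; cost = 5.9772%.
Private placement notes: weight = 867/2711.9 = 0.3197; after-tax cost = 3.2% × (1 − 19%) = 2.5920%.
WACC = 0.5572 × 11.4400% + 0.1231 × 5.9772% + 0.3197 × 2.5920% = 7.9387%.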